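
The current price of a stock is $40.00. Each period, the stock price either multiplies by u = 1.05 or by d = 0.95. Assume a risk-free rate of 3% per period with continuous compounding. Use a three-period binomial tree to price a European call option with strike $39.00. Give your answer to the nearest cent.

$4.48

Risk-neutral probability p = (e^0.03 − 0.95)/(1.05 − 0.95) = 0.0805/0.1000 = 0.8045
Terminal stock prices: S_uuu = 46.31, S_uud = 41.89, S_udd = 37.91, S_ddd = 34.29
Terminal payoffs (S − K): max(7.305, 0) = 7.305, max(2.895, 0) = 2.895, max(-1.095, 0) = 0, max(-4.705, 0) = 0
Node uu (S = 44.1): V_uu = e^(−0.03)·[0.8045·7.3050 + 0.1955·2.8950] = 6.2526
Node ud (S = 39.9): V_ud = e^(−0.03)·[0.8045·2.8950 + 0.1955·0.0000] = 2.2603
Node dd (S = 36.1): V_dd = e^(−0.03)·[0.8045·0.0000 + 0.1955·0.0000] = 0.0000
Node u (S = 42): V_u = e^(−0.03)·[0.8045·6.2526 + 0.1955·2.2603] = 5.3106
Node d (S = 38): V_d = e^(−0.03)·[0.8045·2.2603 + 0.1955·0.0000] = 1.7648
Node 0 (S = 40): V_0 = e^(−0.03)·[0.8045·5.3106 + 0.1955·1.7648] = 4.4811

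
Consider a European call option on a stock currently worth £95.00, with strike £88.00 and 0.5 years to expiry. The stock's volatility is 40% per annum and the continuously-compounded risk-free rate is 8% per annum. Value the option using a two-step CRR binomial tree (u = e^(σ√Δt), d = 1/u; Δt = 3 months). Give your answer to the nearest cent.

£16.28

CRR parameters: u = e^(σ√Δt) = e^(0.4·√0.25) = 1.2214, d = 1/u = 0.8187
Per-period rate: rΔt = 0.08·0.25 = 0.02, so R = e^0.02 = 1.0202
Risk-neutral probability p = (e^0.02 − 0.8187)/(1.2214 − 0.8187) = 0.2015/0.4027 = 0.5003
Terminal stock prices: S_uu = 141.7, S_ud = 95, S_dd = 63.68
Terminal payoffs (S − K): max(53.72, 0) = 53.72, max(7, 0) = 7, max(-24.32, 0) = 0
Node u (S = 116): V_u = e^(−0.02)·[0.5003·53.7233 + 0.4997·7.0000] = 29.7758
Node d (S = 77.78): V_d = e^(−0.02)·[0.5003·7.0000 + 0.4997·0.0000] = 3.4330
Node 0 (S = 95): V_0 = e^(−0.02)·[0.5003·29.7758 + 0.4997·3.4330] = 16.2842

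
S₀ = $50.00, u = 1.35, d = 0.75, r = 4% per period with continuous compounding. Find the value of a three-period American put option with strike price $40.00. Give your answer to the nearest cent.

$3.37

Risk-neutral probability p = (e^0.04 − 0.75)/(1.35 − 0.75) = 0.2908/0.6000 = 0.4847
Terminal stock prices: S_uuu = 123, S_uud = 68.34, S_udd = 37.97, S_ddd = 21.09
Terminal payoffs (K − S): max(-83.02, 0) = 0, max(-28.34, 0) = 0, max(2.031, 0) = 2.031, max(18.91, 0) = 18.91
Node uu (S = 91.13): continuation = e^(−0.04)·[0.4847·0.0000 + 0.5153·0.0000] = 0.0000; exercise value = 0.0000 ≤ continuation, so V_uu = 0.0000
Node ud (S = 50.62): continuation = e^(−0.04)·[0.4847·0.0000 + 0.5153·2.0312] = 1.0057; exercise value = 0.0000 ≤ continuation, so V_ud = 1.0057
Node dd (S = 28.12): continuation = e^(−0.04)·[0.4847·2.0312 + 0.5153·18.9062] = 10.3066; exercise value = 11.8750 > continuation, so V_dd = 11.8750 (exercise)
Node u (S = 67.5): continuation = e^(−0.04)·[0.4847·0.0000 + 0.5153·1.0057] = 0.4979; exercise value = 0.0000 ≤ continuation, so V_u = 0.4979
Node d (S = 37.5): continuation = e^(−0.04)·[0.4847·1.0057 + 0.5153·11.8750] = 6.3478; exercise value = 2.5000 ≤ continuation, so V_d = 6.3478
Node 0 (S = 50): continuation = e^(−0.04)·[0.4847·0.4979 + 0.5153·6.3478] = 3.3747; exercise value = 0.0000 ≤ continuation, so V_0 = 3.3747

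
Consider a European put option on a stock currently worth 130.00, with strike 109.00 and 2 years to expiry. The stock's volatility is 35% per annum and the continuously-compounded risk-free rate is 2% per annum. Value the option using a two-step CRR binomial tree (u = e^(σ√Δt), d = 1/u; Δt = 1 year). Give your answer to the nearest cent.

CRR parameters: u = e^(σ√Δt) = e^(0.35·√1) = 1.4191, d = 1/u = 0.7047
Per-period rate: rΔt = 0.02·1 = 0.02, so R = e^0.02 = 1.0202
Risk-neutral probability p = (e^0.02 − 0.7047)/(1.4191 − 0.7047) = 0.3155/0.7144 = 0.4417
Terminal stock prices: S_uu = 261.8, S_ud = 130, S_dd = 64.56
Terminal payoffs (K − S): max(-152.8, 0) = 0, max(-21, 0) = 0, max(44.44, 0) = 44.44
Node u (S = 184.5): V_u = e^(−0.02)·[0.4417·0.0000 + 0.5583·0.0000] = 0.0000
Node d (S = 91.61): V_d = e^(−0.02)·[0.4417·0.0000 + 0.5583·44.4439] = 24.3234
Node 0 (S = 130): V_0 = e^(−0.02)·[0.4417·0.0000 + 0.5583·24.3234] = 13.3118

13.31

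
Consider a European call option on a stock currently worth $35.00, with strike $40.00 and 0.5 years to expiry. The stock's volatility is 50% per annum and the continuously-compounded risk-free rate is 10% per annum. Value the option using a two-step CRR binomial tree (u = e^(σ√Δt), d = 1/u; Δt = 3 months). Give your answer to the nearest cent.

$4.01

CRR parameters: u = e^(σ√Δt) = e^(0.5·√0.25) = 1.2840, d = 1/u = 0.7788
Per-period rate: rΔt = 0.1·0.25 = 0.025, so R = e^0.025 = 1.0253
Risk-neutral probability p = (e^0.025 − 0.7788)/(1.2840 − 0.7788) = 0.2465/0.5052 = 0.4879
Terminal stock prices: S_uu = 57.71, S_ud = 35, S_dd = 21.23
Terminal payoffs (S − K): max(17.71, 0) = 17.71, max(-5, 0) = 0, max(-18.77, 0) = 0
Node u (S = 44.94): V_u = e^(−0.025)·[0.4879·17.7052 + 0.5121·0.0000] = 8.4256
Node d (S = 27.26): V_d = e^(−0.025)·[0.4879·0.0000 + 0.5121·0.0000] = 0.0000
Node 0 (S = 35): V_0 = e^(−0.025)·[0.4879·8.4256 + 0.5121·0.0000] = 4.0096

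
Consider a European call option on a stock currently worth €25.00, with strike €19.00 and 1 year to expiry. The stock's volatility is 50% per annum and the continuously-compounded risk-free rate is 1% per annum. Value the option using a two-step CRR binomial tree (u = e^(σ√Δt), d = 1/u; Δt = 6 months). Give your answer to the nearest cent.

€8.42

CRR parameters: u = e^(σ√Δt) = e^(0.5·√0.5) = 1.4241, d = 1/u = 0.7022
Per-period rate: rΔt = 0.01·0.5 = 0.005, so R = e^0.005 = 1.0050
Risk-neutral probability p = (e^0.005 − 0.7022)/(1.4241 − 0.7022) = 0.3028/0.7219 = 0.4195
Terminal stock prices: S_uu = 50.7, S_ud = 25, S_dd = 12.33
Terminal payoffs (S − K): max(31.7, 0) = 31.7, max(6, 0) = 6, max(-6.673, 0) = 0
Node u (S = 35.6): V_u = e^(−0.005)·[0.4195·31.7029 + 0.5805·6.0000] = 16.6977
Node d (S = 17.55): V_d = e^(−0.005)·[0.4195·6.0000 + 0.5805·0.0000] = 2.5042
Node 0 (S = 25): V_0 = e^(−0.005)·[0.4195·16.6977 + 0.5805·2.5042] = 8.4157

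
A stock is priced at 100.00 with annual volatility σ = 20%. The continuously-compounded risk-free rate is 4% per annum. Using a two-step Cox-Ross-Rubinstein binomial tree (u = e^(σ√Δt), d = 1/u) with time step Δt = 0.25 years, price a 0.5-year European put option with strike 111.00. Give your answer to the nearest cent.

11.81

CRR parameters: u = e^(σ√Δt) = e^(0.2·√0.25) = 1.1052, d = 1/u = 0.9048
Per-period rate: rΔt = 0.04·0.25 = 0.01, so R = e^0.01 = 1.0101
Risk-neutral probability p = (e^0.01 − 0.9048)/(1.1052 − 0.9048) = 0.1052/0.2003 = 0.5252
Terminal stock prices: S_uu = 122.1, S_ud = 100, S_dd = 81.87
Terminal payoffs (K − S): max(-11.14, 0) = 0, max(11, 0) = 11, max(29.13, 0) = 29.13
Node u (S = 110.5): V_u = e^(−0.01)·[0.5252·0.0000 + 0.4748·11.0000] = 5.1710
Node d (S = 90.48): V_d = e^(−0.01)·[0.5252·11.0000 + 0.4748·29.1269] = 19.4118
Node 0 (S = 100): V_0 = e^(−0.01)·[0.5252·5.1710 + 0.4748·19.4118] = 11.8139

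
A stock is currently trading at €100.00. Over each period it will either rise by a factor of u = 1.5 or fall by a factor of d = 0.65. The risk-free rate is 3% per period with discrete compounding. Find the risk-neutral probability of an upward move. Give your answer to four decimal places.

p = 0.4471

Risk-neutral probability p = (1 + 0.03 − 0.65)/(1.5 − 0.65) = 0.3800/0.8500 = 0.4471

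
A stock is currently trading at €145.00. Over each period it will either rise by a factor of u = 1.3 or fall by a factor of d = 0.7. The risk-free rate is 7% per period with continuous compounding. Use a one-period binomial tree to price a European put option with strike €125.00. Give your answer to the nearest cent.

Risk-neutral probability p = (e^0.07 − 0.7)/(1.3 − 0.7) = 0.3725/0.6000 = 0.6208
Terminal stock prices: S_u = 188.5, S_d = 101.5
Terminal payoffs (K − S): max(-63.5, 0) = 0, max(23.5, 0) = 23.5
Node 0 (S = 145): V_0 = e^(−0.07)·[0.6208·0.0000 + 0.3792·23.5000] = 8.3077

€8.31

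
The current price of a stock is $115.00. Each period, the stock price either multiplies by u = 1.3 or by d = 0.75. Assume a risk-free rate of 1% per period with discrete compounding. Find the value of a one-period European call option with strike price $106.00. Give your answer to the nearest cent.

$20.36

Risk-neutral probability p = (1 + 0.01 − 0.75)/(1.3 − 0.75) = 0.2600/0.5500 = 0.4727
Terminal stock prices: S_u = 149.5, S_d = 86.25
Terminal payoffs (S − K): max(43.5, 0) = 43.5, max(-19.75, 0) = 0
Node 0 (S = 115): V_0 = 1/1.01·[0.4727·43.5000 + 0.5273·0.0000] = 20.3600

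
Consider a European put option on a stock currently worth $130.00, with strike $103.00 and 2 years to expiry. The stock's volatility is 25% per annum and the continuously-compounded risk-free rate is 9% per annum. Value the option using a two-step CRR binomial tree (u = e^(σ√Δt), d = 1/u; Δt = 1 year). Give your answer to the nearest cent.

CRR parameters: u = e^(σ√Δt) = e^(0.25·√1) = 1.2840, d = 1/u = 0.7788
Per-period rate: rΔt = 0.09·1 = 0.09, so R = e^0.09 = 1.0942
Risk-neutral probability p = (e^0.09 − 0.7788)/(1.2840 − 0.7788) = 0.3154/0.5052 = 0.6242
Terminal stock prices: S_uu = 214.3, S_ud = 130, S_dd = 78.85
Terminal payoffs (K − S): max(-111.3, 0) = 0, max(-27, 0) = 0, max(24.15, 0) = 24.15
Node u (S = 166.9): V_u = e^(−0.09)·[0.6242·0.0000 + 0.3758·0.0000] = 0.0000
Node d (S = 101.2): V_d = e^(−0.09)·[0.6242·0.0000 + 0.3758·24.1510] = 8.2943
Node 0 (S = 130): V_0 = e^(−0.09)·[0.6242·0.0000 + 0.3758·8.2943] = 2.8485

$2.85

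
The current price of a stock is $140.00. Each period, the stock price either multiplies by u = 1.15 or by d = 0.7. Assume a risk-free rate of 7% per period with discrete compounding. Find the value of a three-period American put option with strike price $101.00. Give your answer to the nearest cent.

$1.83

Risk-neutral probability p = (1 + 0.07 − 0.7)/(1.15 − 0.7) = 0.3700/0.4500 = 0.8222
Terminal stock prices: S_uuu = 212.9, S_uud = 129.6, S_udd = 78.89, S_ddd = 48.02
Terminal payoffs (K − S): max(-111.9, 0) = 0, max(-28.6, 0) = 0, max(22.11, 0) = 22.11, max(52.98, 0) = 52.98
Node uu (S = 185.1): continuation = 1/1.07·[0.8222·0.0000 + 0.1778·0.0000] = 0.0000; exercise value = 0.0000 ≤ continuation, so V_uu = 0.0000
Node ud (S = 112.7): continuation = 1/1.07·[0.8222·0.0000 + 0.1778·22.1100] = 3.6735; exercise value = 0.0000 ≤ continuation, so V_ud = 3.6735
Node dd (S = 68.6): continuation = 1/1.07·[0.8222·22.1100 + 0.1778·52.9800] = 25.7925; exercise value = 32.4000 > continuation, so V_dd = 32.4000 (exercise)
Node u (S = 161): continuation = 1/1.07·[0.8222·0.0000 + 0.1778·3.6735] = 0.6103; exercise value = 0.0000 ≤ continuation, so V_u = 0.6103
Node d (S = 98): continuation = 1/1.07·[0.8222·3.6735 + 0.1778·32.4000] = 8.2060; exercise value = 3.0000 ≤ continuation, so V_d = 8.2060
Node 0 (S = 140): continuation = 1/1.07·[0.8222·0.6103 + 0.1778·8.2060] = 1.8324; exercise value = 0.0000 ≤ continuation, so V_0 = 1.8324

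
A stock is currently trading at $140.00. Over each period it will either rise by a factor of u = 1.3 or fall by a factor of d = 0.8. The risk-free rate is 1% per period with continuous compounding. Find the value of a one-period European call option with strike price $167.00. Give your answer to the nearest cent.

Risk-neutral probability p = (e^0.01 − 0.8)/(1.3 − 0.8) = 0.2101/0.5000 = 0.4201
Terminal stock prices: S_u = 182, S_d = 112
Terminal payoffs (S − K): max(15, 0) = 15, max(-55, 0) = 0
Node 0 (S = 140): V_0 = e^(−0.01)·[0.4201·15.0000 + 0.5799·0.0000] = 6.2388

$6.24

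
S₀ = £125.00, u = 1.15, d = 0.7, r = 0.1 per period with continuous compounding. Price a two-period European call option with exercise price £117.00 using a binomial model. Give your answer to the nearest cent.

£32.07

Risk-neutral probability p = (e^0.1 − 0.7)/(1.15 − 0.7) = 0.4052/0.4500 = 0.9004
Terminal stock prices: S_uu = 165.3, S_ud = 100.6, S_dd = 61.25
Terminal payoffs (S − K): max(48.31, 0) = 48.31, max(-16.38, 0) = 0, max(-55.75, 0) = 0
Node u (S = 143.8): V_u = e^(−0.1)·[0.9004·48.3125 + 0.0996·0.0000] = 39.3601
Node d (S = 87.5): V_d = e^(−0.1)·[0.9004·0.0000 + 0.0996·0.0000] = 0.0000
Node 0 (S = 125): V_0 = e^(−0.1)·[0.9004·39.3601 + 0.0996·0.0000] = 32.0665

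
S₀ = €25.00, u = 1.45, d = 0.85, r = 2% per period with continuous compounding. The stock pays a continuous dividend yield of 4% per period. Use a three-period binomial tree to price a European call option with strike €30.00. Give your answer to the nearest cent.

Per-period risk-free factor R = e^0.02 = 1.0202; dividend-adjusted growth = e^(0.02−0.04) = 0.9802.
Risk-neutral probability p = (0.9802 − 0.85)/(1.45 − 0.85) = 0.1302/0.6000 = 0.2170
Terminal stock prices: S_uuu = 76.22, S_uud = 44.68, S_udd = 26.19, S_ddd = 15.35
Terminal payoffs (S − K): max(46.22, 0) = 46.22, max(14.68, 0) = 14.68, max(-3.809, 0) = 0, max(-14.65, 0) = 0
Node uu (S = 52.56): V_uu = e^(−0.02)·[0.2170·46.2156 + 0.7830·14.6781] = 21.0955
Node ud (S = 30.81): V_ud = e^(−0.02)·[0.2170·14.6781 + 0.7830·0.0000] = 3.1221
Node dd (S = 18.06): V_dd = e^(−0.02)·[0.2170·0.0000 + 0.7830·0.0000] = 0.0000
Node u (S = 36.25): V_u = e^(−0.02)·[0.2170·21.0955 + 0.7830·3.1221] = 6.8832
Node d (S = 21.25): V_d = e^(−0.02)·[0.2170·3.1221 + 0.7830·0.0000] = 0.6641
Node 0 (S = 25): V_0 = e^(−0.02)·[0.2170·6.8832 + 0.7830·0.6641] = 1.9737

€1.97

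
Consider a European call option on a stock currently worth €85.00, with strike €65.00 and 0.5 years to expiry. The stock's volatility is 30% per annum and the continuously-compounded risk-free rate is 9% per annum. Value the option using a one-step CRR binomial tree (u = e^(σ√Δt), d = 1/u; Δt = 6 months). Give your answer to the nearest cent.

€22.86

CRR parameters: u = e^(σ√Δt) = e^(0.3·√0.5) = 1.2363, d = 1/u = 0.8089
Per-period rate: rΔt = 0.09·0.5 = 0.045, so R = e^0.045 = 1.0460
Risk-neutral probability p = (e^0.045 − 0.8089)/(1.2363 − 0.8089) = 0.2372/0.4275 = 0.5548
Terminal stock prices: S_u = 105.1, S_d = 68.75
Terminal payoffs (S − K): max(40.09, 0) = 40.09, max(3.753, 0) = 3.753
Node 0 (S = 85): V_0 = e^(−0.045)·[0.5548·40.0864 + 0.4452·3.7529] = 22.8602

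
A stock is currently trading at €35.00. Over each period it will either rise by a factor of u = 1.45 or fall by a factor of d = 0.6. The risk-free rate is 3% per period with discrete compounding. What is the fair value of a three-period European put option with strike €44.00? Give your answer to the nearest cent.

Risk-neutral probability p = (1 + 0.03 − 0.6)/(1.45 − 0.6) = 0.4300/0.8500 = 0.5059
Terminal stock prices: S_uuu = 106.7, S_uud = 44.15, S_udd = 18.27, S_ddd = 7.56
Terminal payoffs (K − S): max(-62.7, 0) = 0, max(-0.1525, 0) = 0, max(25.73, 0) = 25.73, max(36.44, 0) = 36.44
Node uu (S = 73.59): V_uu = 1/1.03·[0.5059·0.0000 + 0.4941·0.0000] = 0.0000
Node ud (S = 30.45): V_ud = 1/1.03·[0.5059·0.0000 + 0.4941·25.7300] = 12.3433
Node dd (S = 12.6): V_dd = 1/1.03·[0.5059·25.7300 + 0.4941·36.4400] = 30.1184
Node u (S = 50.75): V_u = 1/1.03·[0.5059·0.0000 + 0.4941·12.3433] = 5.9214
Node d (S = 21): V_d = 1/1.03·[0.5059·12.3433 + 0.4941·30.1184] = 20.5110
Node 0 (S = 35): V_0 = 1/1.03·[0.5059·5.9214 + 0.4941·20.5110] = 12.7480

€12.75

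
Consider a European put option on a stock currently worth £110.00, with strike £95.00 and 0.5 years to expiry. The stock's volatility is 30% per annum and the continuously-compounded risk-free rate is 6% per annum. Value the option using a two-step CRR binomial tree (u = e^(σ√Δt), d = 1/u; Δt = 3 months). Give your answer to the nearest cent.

CRR parameters: u = e^(σ√Δt) = e^(0.3·√0.25) = 1.1618, d = 1/u = 0.8607
Per-period rate: rΔt = 0.06·0.25 = 0.015, so R = e^0.015 = 1.0151
Risk-neutral probability p = (e^0.015 − 0.8607)/(1.1618 − 0.8607) = 0.1544/0.3011 = 0.5128
Terminal stock prices: S_uu = 148.5, S_ud = 110, S_dd = 81.49
Terminal payoffs (K − S): max(-53.48, 0) = 0, max(-15, 0) = 0, max(13.51, 0) = 13.51
Node u (S = 127.8): V_u = e^(−0.015)·[0.5128·0.0000 + 0.4872·0.0000] = 0.0000
Node d (S = 94.68): V_d = e^(−0.015)·[0.5128·0.0000 + 0.4872·13.5100] = 6.4846
Node 0 (S = 110): V_0 = e^(−0.015)·[0.5128·0.0000 + 0.4872·6.4846] = 3.1125

£3.11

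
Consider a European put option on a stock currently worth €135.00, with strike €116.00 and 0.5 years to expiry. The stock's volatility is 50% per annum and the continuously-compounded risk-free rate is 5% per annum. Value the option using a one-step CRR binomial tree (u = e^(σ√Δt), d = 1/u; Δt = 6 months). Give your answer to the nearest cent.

€11.42

CRR parameters: u = e^(σ√Δt) = e^(0.5·√0.5) = 1.4241, d = 1/u = 0.7022
Per-period rate: rΔt = 0.05·0.5 = 0.025, so R = e^0.025 = 1.0253
Risk-neutral probability p = (e^0.025 − 0.7022)/(1.4241 − 0.7022) = 0.3231/0.7219 = 0.4476
Terminal stock prices: S_u = 192.3, S_d = 94.8
Terminal payoffs (K − S): max(-76.26, 0) = 0, max(21.2, 0) = 21.2
Node 0 (S = 135): V_0 = e^(−0.025)·[0.4476·0.0000 + 0.5524·21.2046] = 11.4245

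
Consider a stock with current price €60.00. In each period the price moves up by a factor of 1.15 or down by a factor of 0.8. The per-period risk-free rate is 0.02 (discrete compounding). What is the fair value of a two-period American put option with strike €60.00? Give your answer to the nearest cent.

€5.45

Risk-neutral probability p = (1 + 0.02 − 0.8)/(1.15 − 0.8) = 0.2200/0.3500 = 0.6286
Terminal stock prices: S_uu = 79.35, S_ud = 55.2, S_dd = 38.4
Terminal payoffs (K − S): max(-19.35, 0) = 0, max(4.8, 0) = 4.8, max(21.6, 0) = 21.6
Node u (S = 69): continuation = 1/1.02·[0.6286·0.0000 + 0.3714·4.8000] = 1.7479; exercise value = 0.0000 ≤ continuation, so V_u = 1.7479
Node d (S = 48): continuation = 1/1.02·[0.6286·4.8000 + 0.3714·21.6000] = 10.8235; exercise value = 12.0000 > continuation, so V_d = 12.0000 (exercise)
Node 0 (S = 60): continuation = 1/1.02·[0.6286·1.7479 + 0.3714·12.0000] = 5.4469; exercise value = 0.0000 ≤ continuation, so V_0 = 5.4469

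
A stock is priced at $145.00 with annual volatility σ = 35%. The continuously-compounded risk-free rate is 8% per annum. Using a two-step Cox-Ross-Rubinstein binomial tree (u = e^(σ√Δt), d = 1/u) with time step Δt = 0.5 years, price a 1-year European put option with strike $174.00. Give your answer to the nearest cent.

$31.57

CRR parameters: u = e^(σ√Δt) = e^(0.35·√0.5) = 1.2808, d = 1/u = 0.7808
Per-period rate: rΔt = 0.08·0.5 = 0.04, so R = e^0.04 = 1.0408
Risk-neutral probability p = (e^0.04 − 0.7808)/(1.2808 − 0.7808) = 0.2601/0.5000 = 0.5201
Terminal stock prices: S_uu = 237.9, S_ud = 145, S_dd = 88.39
Terminal payoffs (K − S): max(-63.87, 0) = 0, max(29, 0) = 29, max(85.61, 0) = 85.61
Node u (S = 185.7): V_u = e^(−0.04)·[0.5201·0.0000 + 0.4799·29.0000] = 13.3726
Node d (S = 113.2): V_d = e^(−0.04)·[0.5201·29.0000 + 0.4799·85.6100] = 53.9672
Node 0 (S = 145): V_0 = e^(−0.04)·[0.5201·13.3726 + 0.4799·53.9672] = 31.5674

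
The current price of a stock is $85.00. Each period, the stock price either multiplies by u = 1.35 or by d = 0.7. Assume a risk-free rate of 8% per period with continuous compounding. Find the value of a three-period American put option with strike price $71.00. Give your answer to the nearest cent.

$6.52

Risk-neutral probability p = (e^0.08 − 0.7)/(1.35 − 0.7) = 0.3833/0.6500 = 0.5897
Terminal stock prices: S_uuu = 209.1, S_uud = 108.4, S_udd = 56.23, S_ddd = 29.15
Terminal payoffs (K − S): max(-138.1, 0) = 0, max(-37.44, 0) = 0, max(14.77, 0) = 14.77, max(41.85, 0) = 41.85
Node uu (S = 154.9): continuation = e^(−0.08)·[0.5897·0.0000 + 0.4103·0.0000] = 0.0000; exercise value = 0.0000 ≤ continuation, so V_uu = 0.0000
Node ud (S = 80.33): continuation = e^(−0.08)·[0.5897·0.0000 + 0.4103·14.7725] = 5.5955; exercise value = 0.0000 ≤ continuation, so V_ud = 5.5955
Node dd (S = 41.65): continuation = e^(−0.08)·[0.5897·14.7725 + 0.4103·41.8450] = 23.8913; exercise value = 29.3500 > continuation, so V_dd = 29.3500 (exercise)
Node u (S = 114.8): continuation = e^(−0.08)·[0.5897·0.0000 + 0.4103·5.5955] = 2.1195; exercise value = 0.0000 ≤ continuation, so V_u = 2.1195
Node d (S = 59.5): continuation = e^(−0.08)·[0.5897·5.5955 + 0.4103·29.3500] = 14.1630; exercise value = 11.5000 ≤ continuation, so V_d = 14.1630
Node 0 (S = 85): continuation = e^(−0.08)·[0.5897·2.1195 + 0.4103·14.1630] = 6.5184; exercise value = 0.0000 ≤ continuation, so V_0 = 6.5184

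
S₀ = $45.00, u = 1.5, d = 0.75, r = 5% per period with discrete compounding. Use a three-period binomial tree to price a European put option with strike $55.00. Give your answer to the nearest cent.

Risk-neutral probability p = (1 + 0.05 − 0.75)/(1.5 − 0.75) = 0.3000/0.7500 = 0.4000
Terminal stock prices: S_uuu = 151.9, S_uud = 75.94, S_udd = 37.97, S_ddd = 18.98
Terminal payoffs (K − S): max(-96.88, 0) = 0, max(-20.94, 0) = 0, max(17.03, 0) = 17.03, max(36.02, 0) = 36.02
Node uu (S = 101.2): V_uu = 1/1.05·[0.4000·0.0000 + 0.6000·0.0000] = 0.0000
Node ud (S = 50.62): V_ud = 1/1.05·[0.4000·0.0000 + 0.6000·17.0312] = 9.7321
Node dd (S = 25.31): V_dd = 1/1.05·[0.4000·17.0312 + 0.6000·36.0156] = 27.0685
Node u (S = 67.5): V_u = 1/1.05·[0.4000·0.0000 + 0.6000·9.7321] = 5.5612
Node d (S = 33.75): V_d = 1/1.05·[0.4000·9.7321 + 0.6000·27.0685] = 19.1752
Node 0 (S = 45): V_0 = 1/1.05·[0.4000·5.5612 + 0.6000·19.1752] = 13.0758

$13.08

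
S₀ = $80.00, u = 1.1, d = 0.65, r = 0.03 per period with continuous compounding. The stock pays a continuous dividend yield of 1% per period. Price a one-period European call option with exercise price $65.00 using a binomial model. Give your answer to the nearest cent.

Per-period risk-free factor R = e^0.03 = 1.0305; dividend-adjusted growth = e^(0.03−0.01) = 1.0202.
Risk-neutral probability p = (1.0202 − 0.65)/(1.1 − 0.65) = 0.3702/0.4500 = 0.8227
Terminal stock prices: S_u = 88, S_d = 52
Terminal payoffs (S − K): max(23, 0) = 23, max(-13, 0) = 0
Node 0 (S = 80): V_0 = e^(−0.03)·[0.8227·23.0000 + 0.1773·0.0000] = 18.3622

$18.36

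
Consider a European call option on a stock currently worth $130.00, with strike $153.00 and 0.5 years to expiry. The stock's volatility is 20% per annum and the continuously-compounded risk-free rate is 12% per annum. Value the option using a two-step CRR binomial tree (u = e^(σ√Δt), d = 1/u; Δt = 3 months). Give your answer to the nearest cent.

CRR parameters: u = e^(σ√Δt) = e^(0.2·√0.25) = 1.1052, d = 1/u = 0.9048
Per-period rate: rΔt = 0.12·0.25 = 0.03, so R = e^0.03 = 1.0305
Risk-neutral probability p = (e^0.03 − 0.9048)/(1.1052 − 0.9048) = 0.1256/0.2003 = 0.6270
Terminal stock prices: S_uu = 158.8, S_ud = 130, S_dd = 106.4
Terminal payoffs (S − K): max(5.782, 0) = 5.782, max(-23, 0) = 0, max(-46.57, 0) = 0
Node u (S = 143.7): V_u = e^(−0.03)·[0.6270·5.7824 + 0.3730·0.0000] = 3.5186
Node d (S = 117.6): V_d = e^(−0.03)·[0.6270·0.0000 + 0.3730·0.0000] = 0.0000
Node 0 (S = 130): V_0 = e^(−0.03)·[0.6270·3.5186 + 0.3730·0.0000] = 2.1411

$2.14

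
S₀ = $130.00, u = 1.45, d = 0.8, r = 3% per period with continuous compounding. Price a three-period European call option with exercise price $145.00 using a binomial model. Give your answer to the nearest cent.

Risk-neutral probability p = (e^0.03 − 0.8)/(1.45 − 0.8) = 0.2305/0.6500 = 0.3545
Terminal stock prices: S_uuu = 396.3, S_uud = 218.7, S_udd = 120.6, S_ddd = 66.56
Terminal payoffs (S − K): max(251.3, 0) = 251.3, max(73.66, 0) = 73.66, max(-24.36, 0) = 0, max(-78.44, 0) = 0
Node uu (S = 273.3): V_uu = e^(−0.03)·[0.3545·251.3212 + 0.6455·73.6600] = 132.6104
Node ud (S = 150.8): V_ud = e^(−0.03)·[0.3545·73.6600 + 0.6455·0.0000] = 25.3440
Node dd (S = 83.2): V_dd = e^(−0.03)·[0.3545·0.0000 + 0.6455·0.0000] = 0.0000
Node u (S = 188.5): V_u = e^(−0.03)·[0.3545·132.6104 + 0.6455·25.3440] = 61.5018
Node d (S = 104): V_d = e^(−0.03)·[0.3545·25.3440 + 0.6455·0.0000] = 8.7200
Node 0 (S = 130): V_0 = e^(−0.03)·[0.3545·61.5018 + 0.6455·8.7200] = 26.6228

$26.62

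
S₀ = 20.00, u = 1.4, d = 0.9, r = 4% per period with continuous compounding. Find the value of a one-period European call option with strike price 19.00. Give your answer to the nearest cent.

2.44

Risk-neutral probability p = (e^0.04 − 0.9)/(1.4 − 0.9) = 0.1408/0.5000 = 0.2816
Terminal stock prices: S_u = 28, S_d = 18
Terminal payoffs (S − K): max(9, 0) = 9, max(-1, 0) = 0
Node 0 (S = 20): V_0 = e^(−0.04)·[0.2816·9.0000 + 0.7184·0.0000] = 2.4352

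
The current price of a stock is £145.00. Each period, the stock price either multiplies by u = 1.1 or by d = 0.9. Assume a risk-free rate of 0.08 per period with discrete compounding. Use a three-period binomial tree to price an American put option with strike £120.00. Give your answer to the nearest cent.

Risk-neutral probability p = (1 + 0.08 − 0.9)/(1.1 − 0.9) = 0.1800/0.2000 = 0.9000
Terminal stock prices: S_uuu = 193, S_uud = 157.9, S_udd = 129.2, S_ddd = 105.7
Terminal payoffs (K − S): max(-73, 0) = 0, max(-37.91, 0) = 0, max(-9.195, 0) = 0, max(14.29, 0) = 14.29
Node uu (S = 175.5): continuation = 1/1.08·[0.9000·0.0000 + 0.1000·0.0000] = 0.0000; exercise value = 0.0000 ≤ continuation, so V_uu = 0.0000
Node ud (S = 143.6): continuation = 1/1.08·[0.9000·0.0000 + 0.1000·0.0000] = 0.0000; exercise value = 0.0000 ≤ continuation, so V_ud = 0.0000
Node dd (S = 117.5): continuation = 1/1.08·[0.9000·0.0000 + 0.1000·14.2950] = 1.3236; exercise value = 2.5500 > continuation, so V_dd = 2.5500 (exercise)
Node u (S = 159.5): continuation = 1/1.08·[0.9000·0.0000 + 0.1000·0.0000] = 0.0000; exercise value = 0.0000 ≤ continuation, so V_u = 0.0000
Node d (S = 130.5): continuation = 1/1.08·[0.9000·0.0000 + 0.1000·2.5500] = 0.2361; exercise value = 0.0000 ≤ continuation, so V_d = 0.2361
Node 0 (S = 145): continuation = 1/1.08·[0.9000·0.0000 + 0.1000·0.2361] = 0.0219; exercise value = 0.0000 ≤ continuation, so V_0 = 0.0219

£0.02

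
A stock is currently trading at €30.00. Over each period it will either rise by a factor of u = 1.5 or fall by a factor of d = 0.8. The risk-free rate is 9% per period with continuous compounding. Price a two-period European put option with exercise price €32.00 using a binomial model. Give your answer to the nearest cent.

€3.59

Risk-neutral probability p = (e^0.09 − 0.8)/(1.5 − 0.8) = 0.2942/0.7000 = 0.4202
Terminal stock prices: S_uu = 67.5, S_ud = 36, S_dd = 19.2
Terminal payoffs (K − S): max(-35.5, 0) = 0, max(-4, 0) = 0, max(12.8, 0) = 12.8
Node u (S = 45): V_u = e^(−0.09)·[0.4202·0.0000 + 0.5798·0.0000] = 0.0000
Node d (S = 24): V_d = e^(−0.09)·[0.4202·0.0000 + 0.5798·12.8000] = 6.7821
Node 0 (S = 30): V_0 = e^(−0.09)·[0.4202·0.0000 + 0.5798·6.7821] = 3.5935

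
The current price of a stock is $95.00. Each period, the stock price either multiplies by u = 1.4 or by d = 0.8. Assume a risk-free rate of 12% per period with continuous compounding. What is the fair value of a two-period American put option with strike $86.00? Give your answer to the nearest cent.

Risk-neutral probability p = (e^0.12 − 0.8)/(1.4 − 0.8) = 0.3275/0.6000 = 0.5458
Terminal stock prices: S_uu = 186.2, S_ud = 106.4, S_dd = 60.8
Terminal payoffs (K − S): max(-100.2, 0) = 0, max(-20.4, 0) = 0, max(25.2, 0) = 25.2
Node u (S = 133): continuation = e^(−0.12)·[0.5458·0.0000 + 0.4542·0.0000] = 0.0000; exercise value = 0.0000 ≤ continuation, so V_u = 0.0000
Node d (S = 76): continuation = e^(−0.12)·[0.5458·0.0000 + 0.4542·25.2000] = 10.1509; exercise value = 10.0000 ≤ continuation, so V_d = 10.1509
Node 0 (S = 95): continuation = e^(−0.12)·[0.5458·0.0000 + 0.4542·10.1509] = 4.0889; exercise value = 0.0000 ≤ continuation, so V_0 = 4.0889

$4.09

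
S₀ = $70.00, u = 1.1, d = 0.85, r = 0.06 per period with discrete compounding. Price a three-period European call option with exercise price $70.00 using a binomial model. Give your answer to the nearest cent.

$12.10

Risk-neutral probability p = (1 + 0.06 − 0.85)/(1.1 − 0.85) = 0.2100/0.2500 = 0.8400
Terminal stock prices: S_uuu = 93.17, S_uud = 72, S_udd = 55.63, S_ddd = 42.99
Terminal payoffs (S − K): max(23.17, 0) = 23.17, max(1.995, 0) = 1.995, max(-14.37, 0) = 0, max(-27.01, 0) = 0
Node uu (S = 84.7): V_uu = 1/1.06·[0.8400·23.1700 + 0.1600·1.9950] = 18.6623
Node ud (S = 65.45): V_ud = 1/1.06·[0.8400·1.9950 + 0.1600·0.0000] = 1.5809
Node dd (S = 50.57): V_dd = 1/1.06·[0.8400·0.0000 + 0.1600·0.0000] = 0.0000
Node u (S = 77): V_u = 1/1.06·[0.8400·18.6623 + 0.1600·1.5809] = 15.0276
Node d (S = 59.5): V_d = 1/1.06·[0.8400·1.5809 + 0.1600·0.0000] = 1.2528
Node 0 (S = 70): V_0 = 1/1.06·[0.8400·15.0276 + 0.1600·1.2528] = 12.0978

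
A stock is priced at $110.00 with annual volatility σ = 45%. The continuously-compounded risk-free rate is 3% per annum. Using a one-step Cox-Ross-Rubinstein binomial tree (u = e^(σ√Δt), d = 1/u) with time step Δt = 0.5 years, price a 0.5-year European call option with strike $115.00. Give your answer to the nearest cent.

$15.86

CRR parameters: u = e^(σ√Δt) = e^(0.45·√0.5) = 1.3746, d = 1/u = 0.7275
Per-period rate: rΔt = 0.03·0.5 = 0.015, so R = e^0.015 = 1.0151
Risk-neutral probability p = (e^0.015 − 0.7275)/(1.3746 − 0.7275) = 0.2877/0.6472 = 0.4445
Terminal stock prices: S_u = 151.2, S_d = 80.02
Terminal payoffs (S − K): max(36.21, 0) = 36.21, max(-34.98, 0) = 0
Node 0 (S = 110): V_0 = e^(−0.015)·[0.4445·36.2113 + 0.5555·0.0000] = 15.8551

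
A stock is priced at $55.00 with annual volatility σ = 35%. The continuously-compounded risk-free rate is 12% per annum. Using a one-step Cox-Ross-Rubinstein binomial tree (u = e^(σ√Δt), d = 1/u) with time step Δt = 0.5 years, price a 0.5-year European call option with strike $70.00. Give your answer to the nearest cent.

$0.24

CRR parameters: u = e^(σ√Δt) = e^(0.35·√0.5) = 1.2808, d = 1/u = 0.7808
Per-period rate: rΔt = 0.12·0.5 = 0.06, so R = e^0.06 = 1.0618
Risk-neutral probability p = (e^0.06 − 0.7808)/(1.2808 − 0.7808) = 0.2811/0.5000 = 0.5621
Terminal stock prices: S_u = 70.44, S_d = 42.94
Terminal payoffs (S − K): max(0.4442, 0) = 0.4442, max(-27.06, 0) = 0
Node 0 (S = 55): V_0 = e^(−0.06)·[0.5621·0.4442 + 0.4379·0.0000] = 0.2351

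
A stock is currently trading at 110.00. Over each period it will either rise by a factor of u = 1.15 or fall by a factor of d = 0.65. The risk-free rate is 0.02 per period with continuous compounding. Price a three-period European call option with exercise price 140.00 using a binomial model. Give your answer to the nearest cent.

10.43

Risk-neutral probability p = (e^0.02 − 0.65)/(1.15 − 0.65) = 0.3702/0.5000 = 0.7404
Terminal stock prices: S_uuu = 167.3, S_uud = 94.56, S_udd = 53.45, S_ddd = 30.21
Terminal payoffs (S − K): max(27.3, 0) = 27.3, max(-45.44, 0) = 0, max(-86.55, 0) = 0, max(-109.8, 0) = 0
Node uu (S = 145.5): V_uu = e^(−0.02)·[0.7404·27.2962 + 0.2596·0.0000] = 19.8100
Node ud (S = 82.22): V_ud = e^(−0.02)·[0.7404·0.0000 + 0.2596·0.0000] = 0.0000
Node dd (S = 46.48): V_dd = e^(−0.02)·[0.7404·0.0000 + 0.2596·0.0000] = 0.0000
Node u (S = 126.5): V_u = e^(−0.02)·[0.7404·19.8100 + 0.2596·0.0000] = 14.3770
Node d (S = 71.5): V_d = e^(−0.02)·[0.7404·0.0000 + 0.2596·0.0000] = 0.0000
Node 0 (S = 110): V_0 = e^(−0.02)·[0.7404·14.3770 + 0.2596·0.0000] = 10.4340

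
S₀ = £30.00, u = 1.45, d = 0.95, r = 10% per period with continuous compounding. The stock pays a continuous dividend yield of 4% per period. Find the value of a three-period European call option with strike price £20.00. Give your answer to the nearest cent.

£11.79

Per-period risk-free factor R = e^0.1 = 1.1052; dividend-adjusted growth = e^(0.1−0.04) = 1.0618.
Risk-neutral probability p = (1.0618 − 0.95)/(1.45 − 0.95) = 0.1118/0.5000 = 0.2237
Terminal stock prices: S_uuu = 91.46, S_uud = 59.92, S_udd = 39.26, S_ddd = 25.72
Terminal payoffs (S − K): max(71.46, 0) = 71.46, max(39.92, 0) = 39.92, max(19.26, 0) = 19.26, max(5.721, 0) = 5.721
Node uu (S = 63.08): V_uu = e^(−0.1)·[0.2237·71.4587 + 0.7763·39.9213] = 42.5050
Node ud (S = 41.32): V_ud = e^(−0.1)·[0.2237·39.9213 + 0.7763·19.2587] = 21.6079
Node dd (S = 27.07): V_dd = e^(−0.1)·[0.2237·19.2587 + 0.7763·5.7212] = 7.9166
Node u (S = 43.5): V_u = e^(−0.1)·[0.2237·42.5050 + 0.7763·21.6079] = 23.7809
Node d (S = 28.5): V_d = e^(−0.1)·[0.2237·21.6079 + 0.7763·7.9166] = 9.9342
Node 0 (S = 30): V_0 = e^(−0.1)·[0.2237·23.7809 + 0.7763·9.9342] = 11.7912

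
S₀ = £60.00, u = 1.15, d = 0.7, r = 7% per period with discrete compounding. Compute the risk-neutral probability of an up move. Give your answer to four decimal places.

Risk-neutral probability p = (1 + 0.07 − 0.7)/(1.15 − 0.7) = 0.3700/0.4500 = 0.8222

p = 0.8222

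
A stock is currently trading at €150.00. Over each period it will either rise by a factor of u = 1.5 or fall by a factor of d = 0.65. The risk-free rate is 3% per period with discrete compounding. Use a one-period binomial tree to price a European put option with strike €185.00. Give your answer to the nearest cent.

€46.97

Risk-neutral probability p = (1 + 0.03 − 0.65)/(1.5 − 0.65) = 0.3800/0.8500 = 0.4471
Terminal stock prices: S_u = 225, S_d = 97.5
Terminal payoffs (K − S): max(-40, 0) = 0, max(87.5, 0) = 87.5
Node 0 (S = 150): V_0 = 1/1.03·[0.4471·0.0000 + 0.5529·87.5000] = 46.9732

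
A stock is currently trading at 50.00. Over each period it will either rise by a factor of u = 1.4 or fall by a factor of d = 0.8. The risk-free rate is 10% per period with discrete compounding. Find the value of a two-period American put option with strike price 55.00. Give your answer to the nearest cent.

6.82

Risk-neutral probability p = (1 + 0.1 − 0.8)/(1.4 − 0.8) = 0.3000/0.6000 = 0.5000
Terminal stock prices: S_uu = 98, S_ud = 56, S_dd = 32
Terminal payoffs (K − S): max(-43, 0) = 0, max(-1, 0) = 0, max(23, 0) = 23
Node u (S = 70): continuation = 1/1.1·[0.5000·0.0000 + 0.5000·0.0000] = 0.0000; exercise value = 0.0000 ≤ continuation, so V_u = 0.0000
Node d (S = 40): continuation = 1/1.1·[0.5000·0.0000 + 0.5000·23.0000] = 10.4545; exercise value = 15.0000 > continuation, so V_d = 15.0000 (exercise)
Node 0 (S = 50): continuation = 1/1.1·[0.5000·0.0000 + 0.5000·15.0000] = 6.8182; exercise value = 5.0000 ≤ continuation, so V_0 = 6.8182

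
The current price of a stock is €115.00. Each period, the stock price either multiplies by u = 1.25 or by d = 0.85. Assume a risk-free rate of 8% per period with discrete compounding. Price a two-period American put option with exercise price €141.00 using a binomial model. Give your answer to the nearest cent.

€26.00

Risk-neutral probability p = (1 + 0.08 − 0.85)/(1.25 − 0.85) = 0.2300/0.4000 = 0.5750
Terminal stock prices: S_uu = 179.7, S_ud = 122.2, S_dd = 83.09
Terminal payoffs (K − S): max(-38.69, 0) = 0, max(18.81, 0) = 18.81, max(57.91, 0) = 57.91
Node u (S = 143.8): continuation = 1/1.08·[0.5750·0.0000 + 0.4250·18.8125] = 7.4031; exercise value = 0.0000 ≤ continuation, so V_u = 7.4031
Node d (S = 97.75): continuation = 1/1.08·[0.5750·18.8125 + 0.4250·57.9125] = 32.8056; exercise value = 43.2500 > continuation, so V_d = 43.2500 (exercise)
Node 0 (S = 115): continuation = 1/1.08·[0.5750·7.4031 + 0.4250·43.2500] = 20.9611; exercise value = 26.0000 > continuation, so V_0 = 26.0000 (exercise)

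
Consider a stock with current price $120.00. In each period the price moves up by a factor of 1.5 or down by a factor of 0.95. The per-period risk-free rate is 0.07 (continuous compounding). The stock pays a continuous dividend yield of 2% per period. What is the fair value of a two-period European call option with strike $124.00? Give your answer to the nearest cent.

Per-period risk-free factor R = e^0.07 = 1.0725; dividend-adjusted growth = e^(0.07−0.02) = 1.0513.
Risk-neutral probability p = (1.0513 − 0.95)/(1.5 − 0.95) = 0.1013/0.5500 = 0.1841
Terminal stock prices: S_uu = 270, S_ud = 171, S_dd = 108.3
Terminal payoffs (S − K): max(146, 0) = 146, max(47, 0) = 47, max(-15.7, 0) = 0
Node u (S = 180): V_u = e^(−0.07)·[0.1841·146.0000 + 0.8159·47.0000] = 60.8189
Node d (S = 114): V_d = e^(−0.07)·[0.1841·47.0000 + 0.8159·0.0000] = 8.0690
Node 0 (S = 120): V_0 = e^(−0.07)·[0.1841·60.8189 + 0.8159·8.0690] = 16.5797

$16.58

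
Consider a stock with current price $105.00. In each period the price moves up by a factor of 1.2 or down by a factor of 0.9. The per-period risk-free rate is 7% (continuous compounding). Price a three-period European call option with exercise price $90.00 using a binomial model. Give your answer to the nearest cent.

Risk-neutral probability p = (e^0.07 − 0.9)/(1.2 − 0.9) = 0.1725/0.3000 = 0.5750
Terminal stock prices: S_uuu = 181.4, S_uud = 136.1, S_udd = 102.1, S_ddd = 76.55
Terminal payoffs (S − K): max(91.44, 0) = 91.44, max(46.08, 0) = 46.08, max(12.06, 0) = 12.06, max(-13.45, 0) = 0
Node uu (S = 151.2): V_uu = e^(−0.07)·[0.5750·91.4400 + 0.4250·46.0800] = 67.2846
Node ud (S = 113.4): V_ud = e^(−0.07)·[0.5750·46.0800 + 0.4250·12.0600] = 29.4846
Node dd (S = 85.05): V_dd = e^(−0.07)·[0.5750·12.0600 + 0.4250·0.0000] = 6.4660
Node u (S = 126): V_u = e^(−0.07)·[0.5750·67.2846 + 0.4250·29.4846] = 47.7578
Node d (S = 94.5): V_d = e^(−0.07)·[0.5750·29.4846 + 0.4250·6.4660] = 18.3703
Node 0 (S = 105): V_0 = e^(−0.07)·[0.5750·47.7578 + 0.4250·18.3703] = 32.8845

$32.88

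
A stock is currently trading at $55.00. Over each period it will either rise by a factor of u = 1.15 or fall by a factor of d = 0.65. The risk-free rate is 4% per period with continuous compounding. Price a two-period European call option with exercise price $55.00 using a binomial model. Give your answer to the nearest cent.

$10.00

Risk-neutral probability p = (e^0.04 − 0.65)/(1.15 − 0.65) = 0.3908/0.5000 = 0.7816
Terminal stock prices: S_uu = 72.74, S_ud = 41.11, S_dd = 23.24
Terminal payoffs (S − K): max(17.74, 0) = 17.74, max(-13.89, 0) = 0, max(-31.76, 0) = 0
Node u (S = 63.25): V_u = e^(−0.04)·[0.7816·17.7375 + 0.2184·0.0000] = 13.3204
Node d (S = 35.75): V_d = e^(−0.04)·[0.7816·0.0000 + 0.2184·0.0000] = 0.0000
Node 0 (S = 55): V_0 = e^(−0.04)·[0.7816·13.3204 + 0.2184·0.0000] = 10.0033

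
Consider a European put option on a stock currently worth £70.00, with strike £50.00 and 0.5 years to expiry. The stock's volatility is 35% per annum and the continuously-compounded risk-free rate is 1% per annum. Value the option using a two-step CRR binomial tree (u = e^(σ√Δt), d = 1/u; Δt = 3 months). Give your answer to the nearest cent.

£0.19

CRR parameters: u = e^(σ√Δt) = e^(0.35·√0.25) = 1.1912, d = 1/u = 0.8395
Per-period rate: rΔt = 0.01·0.25 = 0.0025, so R = e^0.0025 = 1.0025
Risk-neutral probability p = (e^0.0025 − 0.8395)/(1.1912 − 0.8395) = 0.1630/0.3518 = 0.4635
Terminal stock prices: S_uu = 99.33, S_ud = 70, S_dd = 49.33
Terminal payoffs (K − S): max(-49.33, 0) = 0, max(-20, 0) = 0, max(0.6718, 0) = 0.6718
Node u (S = 83.39): V_u = e^(−0.0025)·[0.4635·0.0000 + 0.5365·0.0000] = 0.0000
Node d (S = 58.76): V_d = e^(−0.0025)·[0.4635·0.0000 + 0.5365·0.6718] = 0.3596
Node 0 (S = 70): V_0 = e^(−0.0025)·[0.4635·0.0000 + 0.5365·0.3596] = 0.1924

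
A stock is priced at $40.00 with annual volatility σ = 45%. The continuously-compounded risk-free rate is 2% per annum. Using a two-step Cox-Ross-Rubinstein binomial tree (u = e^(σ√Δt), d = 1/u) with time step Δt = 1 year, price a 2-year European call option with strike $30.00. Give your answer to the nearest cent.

CRR parameters: u = e^(σ√Δt) = e^(0.45·√1) = 1.5683, d = 1/u = 0.6376
Per-period rate: rΔt = 0.02·1 = 0.02, so R = e^0.02 = 1.0202
Risk-neutral probability p = (e^0.02 − 0.6376)/(1.5683 − 0.6376) = 0.3826/0.9307 = 0.4111
Terminal stock prices: S_uu = 98.38, S_ud = 40, S_dd = 16.26
Terminal payoffs (S − K): max(68.38, 0) = 68.38, max(10, 0) = 10, max(-13.74, 0) = 0
Node u (S = 62.73): V_u = e^(−0.02)·[0.4111·68.3841 + 0.5889·10.0000] = 33.3265
Node d (S = 25.51): V_d = e^(−0.02)·[0.4111·10.0000 + 0.5889·0.0000] = 4.0293
Node 0 (S = 40): V_0 = e^(−0.02)·[0.4111·33.3265 + 0.5889·4.0293] = 15.7541

$15.75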